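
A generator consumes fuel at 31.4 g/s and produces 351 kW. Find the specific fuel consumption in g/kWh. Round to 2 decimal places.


SFC = (mf / BP) * 3600
Rate = 31.4 / 351 = 0.089459 g/(s*kW)
SFC = 0.089459 * 3600 = 322.05 g/kWh


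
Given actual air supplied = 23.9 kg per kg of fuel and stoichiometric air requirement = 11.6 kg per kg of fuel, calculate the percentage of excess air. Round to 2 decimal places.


Excess air = actual - stoichiometric = 23.9 - 11.6 = 12.30 kg/kg fuel
Excess air % = (excess / stoich) * 100 = (12.30 / 11.6) * 100 = 106.03%


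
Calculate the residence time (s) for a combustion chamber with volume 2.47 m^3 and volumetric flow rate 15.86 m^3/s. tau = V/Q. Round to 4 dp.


tau = V / Q_flow
tau = 2.47 / 15.86 = 0.1557 s


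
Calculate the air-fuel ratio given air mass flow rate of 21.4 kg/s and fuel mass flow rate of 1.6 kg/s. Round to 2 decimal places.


AFR = m_air / m_fuel
AFR = 21.4 / 1.6 = 13.38


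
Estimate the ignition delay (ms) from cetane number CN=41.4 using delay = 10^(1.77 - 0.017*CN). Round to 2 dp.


delay = 10^(1.77 - 0.017*CN)
Exponent = 1.77 - 0.017*41.4 = 1.0662
delay = 10^1.0662 = 11.65 ms


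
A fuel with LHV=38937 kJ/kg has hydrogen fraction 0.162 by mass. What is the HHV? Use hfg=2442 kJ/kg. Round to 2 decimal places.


HHV = LHV + hfg * 9 * H
Water addition = 2442 * 9 * 0.162 = 3560.436 kJ/kg
HHV = 38937 + 3560.436 = 42497.44 kJ/kg


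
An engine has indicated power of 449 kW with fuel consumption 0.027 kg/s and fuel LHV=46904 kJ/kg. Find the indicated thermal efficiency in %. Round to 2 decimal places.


eta_ith = (IP / (mf * LHV)) * 100
Denominator = 0.027 * 46904 = 1266.4080 kW
eta_ith = (449 / 1266.4080) * 100 = 35.45%


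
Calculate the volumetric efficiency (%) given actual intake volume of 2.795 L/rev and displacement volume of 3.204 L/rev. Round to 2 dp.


eta_v = (V_actual / V_disp) * 100
Ratio = 2.795 / 3.204 = 0.8723
eta_v = 0.8723 * 100 = 87.23%


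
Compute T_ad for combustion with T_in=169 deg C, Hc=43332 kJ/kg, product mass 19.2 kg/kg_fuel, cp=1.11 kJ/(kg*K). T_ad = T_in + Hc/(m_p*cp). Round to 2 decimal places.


T_ad = T_in + Hc / (m_p * cp)
Denominator = 19.2 * 1.11 = 21.3120
Temperature rise = 43332 / 21.3120 = 2033.22 K
T_ad = 169 + 2033.22 = 2202.22 deg C


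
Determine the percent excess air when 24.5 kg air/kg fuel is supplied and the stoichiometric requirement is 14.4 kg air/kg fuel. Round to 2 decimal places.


Excess air = actual - stoichiometric = 24.5 - 14.4 = 10.10 kg/kg fuel
Excess air % = (excess / stoich) * 100 = (10.10 / 14.4) * 100 = 70.14%


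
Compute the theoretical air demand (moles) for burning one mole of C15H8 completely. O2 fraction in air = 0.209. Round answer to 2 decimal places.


Balanced combustion: C15H8 + 17 O2 -> 15 CO2 + 4 H2O
O2 needed = C + H/4 = 15 + 8/4 = 17.00 moles
Air moles = O2 / 0.209 = 17.00 / 0.209 = 81.34 moles air


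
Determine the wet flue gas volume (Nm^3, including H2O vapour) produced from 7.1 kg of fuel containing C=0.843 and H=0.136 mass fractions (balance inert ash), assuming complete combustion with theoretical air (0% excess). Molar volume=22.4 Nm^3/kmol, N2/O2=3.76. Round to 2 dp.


Per kg fuel: CO2 = (C/12 kmol)*22.4 = (0.843/12)*22.4 = 1.57360 Nm^3
Per kg fuel: H2O = (H/2 kmol)*22.4 = (0.136/2)*22.4 = 1.52320 Nm^3
O2 needed per kg fuel = C/12 + H/4 = 0.843/12 + 0.136/4 = 0.10425000 kmol
Per kg fuel: N2 = O2*3.76*22.4 = 0.10425000*3.76*22.4 = 8.78035 Nm^3
Total per kg = 1.57360 + 1.52320 + 8.78035 = 11.87715 Nm^3
Total = 11.87715 * 7.1 = 84.33 Nm^3


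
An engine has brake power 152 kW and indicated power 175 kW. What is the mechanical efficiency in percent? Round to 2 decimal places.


eta_mech = (BP / IP) * 100
Ratio = 152 / 175 = 0.8686
eta_mech = 0.8686 * 100 = 86.86%


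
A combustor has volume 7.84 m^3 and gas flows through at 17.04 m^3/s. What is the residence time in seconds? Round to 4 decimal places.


tau = V / Q_flow
tau = 7.84 / 17.04 = 0.4601 s


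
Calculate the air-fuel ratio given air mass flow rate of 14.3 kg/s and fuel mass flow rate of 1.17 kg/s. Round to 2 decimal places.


AFR = m_air / m_fuel
AFR = 14.3 / 1.17 = 12.22


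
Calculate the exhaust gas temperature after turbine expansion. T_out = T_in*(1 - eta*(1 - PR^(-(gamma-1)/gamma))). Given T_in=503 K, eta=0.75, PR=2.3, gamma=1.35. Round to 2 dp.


T_out = T_in * (1 - eta * (1 - PR^(-(gamma-1)/gamma)))
Exponent = -(1.35-1)/1.35 = -0.25925926
PR^exp = 2.3^(-0.25925926) = 0.80578413
Factor = 1 - 0.75*(1 - 0.80578413) = 0.85433810
T_out = 503 * 0.85433810 = 429.73 K


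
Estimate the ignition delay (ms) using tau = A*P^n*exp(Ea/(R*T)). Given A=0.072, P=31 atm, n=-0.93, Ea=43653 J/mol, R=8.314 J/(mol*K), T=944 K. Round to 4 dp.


tau = A * P^n * exp(Ea/(R*T))
P^n = 31^(-0.93) = 0.04102359
Ea/(R*T) = 43653/(8.314*944) = 5.562014
exp(Ea/(R*T)) = 260.346658
tau = 0.072 * 0.04102359 * 260.346658 = 0.7690 ms


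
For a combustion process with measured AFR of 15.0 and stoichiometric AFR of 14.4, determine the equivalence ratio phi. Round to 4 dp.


phi = AFR_stoich / AFR_actual
phi = 14.4 / 15.0 = 0.9600


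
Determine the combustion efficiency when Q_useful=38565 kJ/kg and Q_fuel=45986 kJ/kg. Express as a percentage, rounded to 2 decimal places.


Efficiency = (Q_useful / Q_fuel) * 100
Efficiency = (38565 / 45986) * 100
Efficiency = 0.8386 * 100 = 83.86%


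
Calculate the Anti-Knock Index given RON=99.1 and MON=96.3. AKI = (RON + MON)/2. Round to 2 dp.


AKI = (RON + MON) / 2
AKI = (99.1 + 96.3) / 2
AKI = 195.4 / 2 = 97.70


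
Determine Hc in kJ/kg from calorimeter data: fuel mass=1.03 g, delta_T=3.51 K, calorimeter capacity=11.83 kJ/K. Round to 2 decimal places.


Hc = C_cal * delta_T / m_fuel
Q_released = 11.83 * 3.51 = 41.5233 kJ
m_fuel = 1.03 g = 1.03/1000 kg = 0.001030 kg
Hc = 41.5233 / 0.001030 = 40313.88 kJ/kg


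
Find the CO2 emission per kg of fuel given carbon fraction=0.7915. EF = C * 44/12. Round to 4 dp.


EF = C_frac * (M_CO2 / M_C)
EF = 0.7915 * (44/12)
EF = 0.7915 * 3.666667 = 2.9022 kg_CO2/kg_fuel


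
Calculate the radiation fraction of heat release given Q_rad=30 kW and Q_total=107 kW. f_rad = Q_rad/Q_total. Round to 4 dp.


f_rad = Q_rad / Q_total
f_rad = 30 / 107 = 0.2804


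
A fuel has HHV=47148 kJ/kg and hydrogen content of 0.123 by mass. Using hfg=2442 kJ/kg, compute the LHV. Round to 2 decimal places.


LHV = HHV - hfg * 9 * H
Water correction = 2442 * 9 * 0.123 = 2703.294 kJ/kg
LHV = 47148 - 2703.294 = 44444.71 kJ/kg


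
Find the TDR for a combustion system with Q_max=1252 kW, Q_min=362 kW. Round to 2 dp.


TDR = Q_max / Q_min
TDR = 1252 / 362 = 3.46


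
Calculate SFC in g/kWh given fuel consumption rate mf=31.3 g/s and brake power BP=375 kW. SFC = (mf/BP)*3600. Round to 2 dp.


SFC = (mf / BP) * 3600
Rate = 31.3 / 375 = 0.083467 g/(s*kW)
SFC = 0.083467 * 3600 = 300.48 g/kWh


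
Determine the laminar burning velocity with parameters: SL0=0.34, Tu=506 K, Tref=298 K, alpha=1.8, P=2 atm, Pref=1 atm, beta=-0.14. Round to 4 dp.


SL = SL0 * (Tu/Tref)^alpha * (P/Pref)^beta
T ratio = 506/298 = 1.69798658
(T ratio)^alpha = 1.69798658^1.8 = 2.593473
(P/Pref)^beta = 2^(-0.14) = 0.907519
SL = 0.34 * 2.593473 * 0.907519 = 0.8002 m/s


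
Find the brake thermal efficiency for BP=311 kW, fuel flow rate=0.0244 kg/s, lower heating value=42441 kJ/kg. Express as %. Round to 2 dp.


eta_BTE = (BP / (mf * LHV)) * 100
Denominator = 0.0244 * 42441 = 1035.5604 kW
eta_BTE = (311 / 1035.5604) * 100 = 30.03%


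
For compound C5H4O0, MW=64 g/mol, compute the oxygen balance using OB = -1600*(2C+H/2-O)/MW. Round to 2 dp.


OB = -1600 * (2C + H/2 - O) / MW
Inner = 2*5 + 4/2 - 0 = 12.00
OB = -1600 * 12.00 / 64 = -300.00%


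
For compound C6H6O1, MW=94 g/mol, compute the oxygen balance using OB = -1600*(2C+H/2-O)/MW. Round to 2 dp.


OB = -1600 * (2C + H/2 - O) / MW
Inner = 2*6 + 6/2 - 1 = 14.00
OB = -1600 * 14.00 / 94 = -238.30%


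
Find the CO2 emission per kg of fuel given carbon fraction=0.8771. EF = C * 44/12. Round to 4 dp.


EF = C_frac * (M_CO2 / M_C)
EF = 0.8771 * (44/12)
EF = 0.8771 * 3.666667 = 3.2160 kg_CO2/kg_fuel


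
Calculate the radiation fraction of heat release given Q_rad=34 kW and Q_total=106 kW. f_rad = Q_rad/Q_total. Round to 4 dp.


f_rad = Q_rad / Q_total
f_rad = 34 / 106 = 0.3208


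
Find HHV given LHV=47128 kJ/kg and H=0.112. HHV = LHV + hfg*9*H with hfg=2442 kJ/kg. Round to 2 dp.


HHV = LHV + hfg * 9 * H
Water addition = 2442 * 9 * 0.112 = 2461.536 kJ/kg
HHV = 47128 + 2461.536 = 49589.54 kJ/kg


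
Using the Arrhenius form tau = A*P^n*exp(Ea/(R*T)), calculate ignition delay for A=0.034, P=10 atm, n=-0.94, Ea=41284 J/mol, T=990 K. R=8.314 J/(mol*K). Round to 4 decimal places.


tau = A * P^n * exp(Ea/(R*T))
P^n = 10^(-0.94) = 0.11481536
Ea/(R*T) = 41284/(8.314*990) = 5.015758
exp(Ea/(R*T)) = 150.770343
tau = 0.034 * 0.11481536 * 150.770343 = 0.5886 ms


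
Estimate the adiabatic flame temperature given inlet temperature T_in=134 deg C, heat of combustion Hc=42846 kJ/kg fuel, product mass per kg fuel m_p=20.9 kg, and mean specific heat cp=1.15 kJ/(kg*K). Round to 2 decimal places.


T_ad = T_in + Hc / (m_p * cp)
Denominator = 20.9 * 1.15 = 24.0350
Temperature rise = 42846 / 24.0350 = 1782.65 K
T_ad = 134 + 1782.65 = 1916.65 deg C


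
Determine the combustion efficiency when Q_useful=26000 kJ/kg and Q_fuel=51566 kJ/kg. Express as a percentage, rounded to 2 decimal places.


Efficiency = (Q_useful / Q_fuel) * 100
Efficiency = (26000 / 51566) * 100
Efficiency = 0.5042 * 100 = 50.42%


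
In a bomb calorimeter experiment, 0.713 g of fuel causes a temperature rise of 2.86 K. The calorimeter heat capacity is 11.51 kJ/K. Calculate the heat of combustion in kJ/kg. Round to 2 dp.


Hc = C_cal * delta_T / m_fuel
Q_released = 11.51 * 2.86 = 32.9186 kJ
m_fuel = 0.713 g = 0.713/1000 kg = 0.000713 kg
Hc = 32.9186 / 0.000713 = 46169.14 kJ/kg


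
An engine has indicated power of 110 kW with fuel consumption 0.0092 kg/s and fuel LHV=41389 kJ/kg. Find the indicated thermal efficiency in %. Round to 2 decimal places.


eta_ith = (IP / (mf * LHV)) * 100
Denominator = 0.0092 * 41389 = 380.7788 kW
eta_ith = (110 / 380.7788) * 100 = 28.89%


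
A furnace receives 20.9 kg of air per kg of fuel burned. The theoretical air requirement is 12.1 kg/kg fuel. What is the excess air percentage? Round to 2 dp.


Excess air = actual - stoichiometric = 20.9 - 12.1 = 8.80 kg/kg fuel
Excess air % = (excess / stoich) * 100 = (8.80 / 12.1) * 100 = 72.73%


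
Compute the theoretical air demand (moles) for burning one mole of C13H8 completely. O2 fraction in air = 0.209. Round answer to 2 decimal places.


Balanced combustion: C13H8 + 15 O2 -> 13 CO2 + 4 H2O
O2 needed = C + H/4 = 13 + 8/4 = 15.00 moles
Air moles = O2 / 0.209 = 15.00 / 0.209 = 71.77 moles air


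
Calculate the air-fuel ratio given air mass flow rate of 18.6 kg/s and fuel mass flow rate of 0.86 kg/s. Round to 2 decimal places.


AFR = m_air / m_fuel
AFR = 18.6 / 0.86 = 21.63


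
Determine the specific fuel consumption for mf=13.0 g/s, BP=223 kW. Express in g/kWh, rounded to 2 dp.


SFC = (mf / BP) * 3600
Rate = 13.0 / 223 = 0.058296 g/(s*kW)
SFC = 0.058296 * 3600 = 209.87 g/kWh


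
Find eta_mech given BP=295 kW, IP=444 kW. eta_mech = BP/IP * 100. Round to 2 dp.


eta_mech = (BP / IP) * 100
Ratio = 295 / 444 = 0.6644
eta_mech = 0.6644 * 100 = 66.44%


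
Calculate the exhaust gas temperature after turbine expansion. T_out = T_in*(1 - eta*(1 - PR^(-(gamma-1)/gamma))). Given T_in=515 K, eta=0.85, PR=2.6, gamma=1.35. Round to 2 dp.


T_out = T_in * (1 - eta * (1 - PR^(-(gamma-1)/gamma)))
Exponent = -(1.35-1)/1.35 = -0.25925926
PR^exp = 2.6^(-0.25925926) = 0.78057442
Factor = 1 - 0.85*(1 - 0.78057442) = 0.81348826
T_out = 515 * 0.81348826 = 418.95 K


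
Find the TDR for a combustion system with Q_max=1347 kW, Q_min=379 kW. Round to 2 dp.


TDR = Q_max / Q_min
TDR = 1347 / 379 = 3.55


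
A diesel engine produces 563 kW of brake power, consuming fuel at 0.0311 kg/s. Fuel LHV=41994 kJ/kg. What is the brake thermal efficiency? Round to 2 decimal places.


eta_BTE = (BP / (mf * LHV)) * 100
Denominator = 0.0311 * 41994 = 1306.0134 kW
eta_BTE = (563 / 1306.0134) * 100 = 43.11%


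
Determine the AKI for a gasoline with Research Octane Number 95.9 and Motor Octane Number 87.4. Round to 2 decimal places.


AKI = (RON + MON) / 2
AKI = (95.9 + 87.4) / 2
AKI = 183.3 / 2 = 91.65


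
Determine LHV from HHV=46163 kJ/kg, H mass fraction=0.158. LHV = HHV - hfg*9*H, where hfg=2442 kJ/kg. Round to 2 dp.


LHV = HHV - hfg * 9 * H
Water correction = 2442 * 9 * 0.158 = 3472.524 kJ/kg
LHV = 46163 - 3472.524 = 42690.48 kJ/kg


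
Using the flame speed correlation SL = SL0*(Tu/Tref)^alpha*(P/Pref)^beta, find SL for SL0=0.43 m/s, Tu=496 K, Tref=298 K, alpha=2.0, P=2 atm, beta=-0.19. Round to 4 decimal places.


SL = SL0 * (Tu/Tref)^alpha * (P/Pref)^beta
T ratio = 496/298 = 1.66442953
(T ratio)^alpha = 1.66442953^2.0 = 2.770326
(P/Pref)^beta = 2^(-0.19) = 0.876606
SL = 0.43 * 2.770326 * 0.876606 = 1.0442 m/s


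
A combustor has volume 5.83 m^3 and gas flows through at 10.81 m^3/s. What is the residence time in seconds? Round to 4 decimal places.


tau = V / Q_flow
tau = 5.83 / 10.81 = 0.5393 s


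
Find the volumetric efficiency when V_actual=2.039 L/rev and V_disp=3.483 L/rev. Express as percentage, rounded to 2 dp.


eta_v = (V_actual / V_disp) * 100
Ratio = 2.039 / 3.483 = 0.5854
eta_v = 0.5854 * 100 = 58.54%


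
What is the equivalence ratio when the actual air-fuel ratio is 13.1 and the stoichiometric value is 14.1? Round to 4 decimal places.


phi = AFR_stoich / AFR_actual
phi = 14.1 / 13.1 = 1.0763


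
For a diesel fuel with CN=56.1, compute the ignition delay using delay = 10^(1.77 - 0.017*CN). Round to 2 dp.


delay = 10^(1.77 - 0.017*CN)
Exponent = 1.77 - 0.017*56.1 = 0.8163
delay = 10^0.8163 = 6.55 ms


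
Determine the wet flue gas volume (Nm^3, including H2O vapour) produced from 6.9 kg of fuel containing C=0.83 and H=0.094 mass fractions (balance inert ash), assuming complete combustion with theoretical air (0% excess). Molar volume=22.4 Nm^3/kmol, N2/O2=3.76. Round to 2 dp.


Per kg fuel: CO2 = (C/12 kmol)*22.4 = (0.83/12)*22.4 = 1.54933 Nm^3
Per kg fuel: H2O = (H/2 kmol)*22.4 = (0.094/2)*22.4 = 1.05280 Nm^3
O2 needed per kg fuel = C/12 + H/4 = 0.83/12 + 0.094/4 = 0.09266667 kmol
Per kg fuel: N2 = O2*3.76*22.4 = 0.09266667*3.76*22.4 = 7.80476 Nm^3
Total per kg = 1.54933 + 1.05280 + 7.80476 = 10.40689 Nm^3
Total = 10.40689 * 6.9 = 71.81 Nm^3


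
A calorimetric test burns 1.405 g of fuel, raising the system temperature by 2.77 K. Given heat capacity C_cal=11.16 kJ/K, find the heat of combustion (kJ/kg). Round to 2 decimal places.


Hc = C_cal * delta_T / m_fuel
Q_released = 11.16 * 2.77 = 30.9132 kJ
m_fuel = 1.405 g = 1.405/1000 kg = 0.001405 kg
Hc = 30.9132 / 0.001405 = 22002.28 kJ/kg


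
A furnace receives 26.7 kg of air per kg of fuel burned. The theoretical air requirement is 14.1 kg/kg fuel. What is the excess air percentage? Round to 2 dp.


Excess air = actual - stoichiometric = 26.7 - 14.1 = 12.60 kg/kg fuel
Excess air % = (excess / stoich) * 100 = (12.60 / 14.1) * 100 = 89.36%


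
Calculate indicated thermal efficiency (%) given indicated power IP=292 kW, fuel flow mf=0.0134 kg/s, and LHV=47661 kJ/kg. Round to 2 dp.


eta_ith = (IP / (mf * LHV)) * 100
Denominator = 0.0134 * 47661 = 638.6574 kW
eta_ith = (292 / 638.6574) * 100 = 45.72%


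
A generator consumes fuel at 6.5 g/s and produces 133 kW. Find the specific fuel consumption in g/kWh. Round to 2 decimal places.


SFC = (mf / BP) * 3600
Rate = 6.5 / 133 = 0.048872 g/(s*kW)
SFC = 0.048872 * 3600 = 175.94 g/kWh


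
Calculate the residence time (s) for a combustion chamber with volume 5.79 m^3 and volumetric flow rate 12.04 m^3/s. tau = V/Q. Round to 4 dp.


tau = V / Q_flow
tau = 5.79 / 12.04 = 0.4809 s


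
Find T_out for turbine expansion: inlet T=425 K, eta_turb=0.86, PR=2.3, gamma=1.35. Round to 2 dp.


T_out = T_in * (1 - eta * (1 - PR^(-(gamma-1)/gamma)))
Exponent = -(1.35-1)/1.35 = -0.25925926
PR^exp = 2.3^(-0.25925926) = 0.80578413
Factor = 1 - 0.86*(1 - 0.80578413) = 0.83297435
T_out = 425 * 0.83297435 = 354.01 K


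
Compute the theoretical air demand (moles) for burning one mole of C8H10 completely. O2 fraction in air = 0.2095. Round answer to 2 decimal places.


Balanced combustion: C8H10 + 10.5 O2 -> 8 CO2 + 5 H2O
O2 needed = C + H/4 = 8 + 10/4 = 10.50 moles
Air moles = O2 / 0.2095 = 10.50 / 0.2095 = 50.12 moles air


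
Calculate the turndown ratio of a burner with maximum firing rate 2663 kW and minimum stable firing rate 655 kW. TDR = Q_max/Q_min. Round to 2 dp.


TDR = Q_max / Q_min
TDR = 2663 / 655 = 4.07


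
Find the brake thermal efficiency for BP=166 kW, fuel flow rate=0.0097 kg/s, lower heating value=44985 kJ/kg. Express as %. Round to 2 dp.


eta_BTE = (BP / (mf * LHV)) * 100
Denominator = 0.0097 * 44985 = 436.3545 kW
eta_BTE = (166 / 436.3545) * 100 = 38.04%


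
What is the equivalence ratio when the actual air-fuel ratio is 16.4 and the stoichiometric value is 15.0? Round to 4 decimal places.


phi = AFR_stoich / AFR_actual
phi = 15.0 / 16.4 = 0.9146


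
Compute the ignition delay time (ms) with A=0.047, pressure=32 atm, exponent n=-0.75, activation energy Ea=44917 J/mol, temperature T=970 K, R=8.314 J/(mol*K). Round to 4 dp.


tau = A * P^n * exp(Ea/(R*T))
P^n = 32^(-0.75) = 0.07432544
Ea/(R*T) = 44917/(8.314*970) = 5.569664
exp(Ea/(R*T)) = 262.345907
tau = 0.047 * 0.07432544 * 262.345907 = 0.9165 ms


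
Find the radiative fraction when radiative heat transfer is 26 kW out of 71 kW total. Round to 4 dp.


f_rad = Q_rad / Q_total
f_rad = 26 / 71 = 0.3662


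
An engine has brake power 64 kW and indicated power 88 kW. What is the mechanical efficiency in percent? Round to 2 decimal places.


eta_mech = (BP / IP) * 100
Ratio = 64 / 88 = 0.7273
eta_mech = 0.7273 * 100 = 72.73%


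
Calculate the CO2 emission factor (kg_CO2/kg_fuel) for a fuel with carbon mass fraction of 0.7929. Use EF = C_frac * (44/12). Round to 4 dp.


EF = C_frac * (M_CO2 / M_C)
EF = 0.7929 * (44/12)
EF = 0.7929 * 3.666667 = 2.9073 kg_CO2/kg_fuel


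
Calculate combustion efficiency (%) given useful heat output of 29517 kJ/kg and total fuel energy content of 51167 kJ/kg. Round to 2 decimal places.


Efficiency = (Q_useful / Q_fuel) * 100
Efficiency = (29517 / 51167) * 100
Efficiency = 0.5769 * 100 = 57.69%


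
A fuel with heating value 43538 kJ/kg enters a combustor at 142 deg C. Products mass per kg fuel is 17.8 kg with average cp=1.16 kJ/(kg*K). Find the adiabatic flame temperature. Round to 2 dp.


T_ad = T_in + Hc / (m_p * cp)
Denominator = 17.8 * 1.16 = 20.6480
Temperature rise = 43538 / 20.6480 = 2108.58 K
T_ad = 142 + 2108.58 = 2250.58 deg C


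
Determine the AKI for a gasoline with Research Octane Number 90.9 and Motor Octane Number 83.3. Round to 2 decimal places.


AKI = (RON + MON) / 2
AKI = (90.9 + 83.3) / 2
AKI = 174.2 / 2 = 87.10


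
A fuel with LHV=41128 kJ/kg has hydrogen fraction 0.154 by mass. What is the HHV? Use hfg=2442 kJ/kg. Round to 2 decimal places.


HHV = LHV + hfg * 9 * H
Water addition = 2442 * 9 * 0.154 = 3384.612 kJ/kg
HHV = 41128 + 3384.612 = 44512.61 kJ/kg


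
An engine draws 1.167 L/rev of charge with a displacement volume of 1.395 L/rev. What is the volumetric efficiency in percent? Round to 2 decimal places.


eta_v = (V_actual / V_disp) * 100
Ratio = 1.167 / 1.395 = 0.8366
eta_v = 0.8366 * 100 = 83.66%


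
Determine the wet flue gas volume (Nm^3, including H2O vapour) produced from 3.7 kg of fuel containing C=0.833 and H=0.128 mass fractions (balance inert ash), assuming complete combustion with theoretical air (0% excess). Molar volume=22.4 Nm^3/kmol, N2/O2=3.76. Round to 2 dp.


Per kg fuel: CO2 = (C/12 kmol)*22.4 = (0.833/12)*22.4 = 1.55493 Nm^3
Per kg fuel: H2O = (H/2 kmol)*22.4 = (0.128/2)*22.4 = 1.43360 Nm^3
O2 needed per kg fuel = C/12 + H/4 = 0.833/12 + 0.128/4 = 0.10141667 kmol
Per kg fuel: N2 = O2*3.76*22.4 = 0.10141667*3.76*22.4 = 8.54172 Nm^3
Total per kg = 1.55493 + 1.43360 + 8.54172 = 11.53025 Nm^3
Total = 11.53025 * 3.7 = 42.66 Nm^3


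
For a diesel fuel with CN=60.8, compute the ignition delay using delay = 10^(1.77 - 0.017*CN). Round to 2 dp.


delay = 10^(1.77 - 0.017*CN)
Exponent = 1.77 - 0.017*60.8 = 0.7364
delay = 10^0.7364 = 5.45 ms


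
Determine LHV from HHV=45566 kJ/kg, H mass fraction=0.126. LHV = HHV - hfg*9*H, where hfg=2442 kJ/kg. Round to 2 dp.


LHV = HHV - hfg * 9 * H
Water correction = 2442 * 9 * 0.126 = 2769.228 kJ/kg
LHV = 45566 - 2769.228 = 42796.77 kJ/kg


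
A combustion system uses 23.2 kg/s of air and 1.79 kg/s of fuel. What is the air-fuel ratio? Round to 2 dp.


AFR = m_air / m_fuel
AFR = 23.2 / 1.79 = 12.96


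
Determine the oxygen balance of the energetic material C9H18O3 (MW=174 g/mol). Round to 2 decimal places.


OB = -1600 * (2C + H/2 - O) / MW
Inner = 2*9 + 18/2 - 3 = 24.00
OB = -1600 * 24.00 / 174 = -220.69%


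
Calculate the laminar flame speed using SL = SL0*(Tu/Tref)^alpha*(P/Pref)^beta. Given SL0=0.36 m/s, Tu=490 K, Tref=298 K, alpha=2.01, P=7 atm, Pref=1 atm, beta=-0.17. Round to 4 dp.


SL = SL0 * (Tu/Tref)^alpha * (P/Pref)^beta
T ratio = 490/298 = 1.64429530
(T ratio)^alpha = 1.64429530^2.01 = 2.717186
(P/Pref)^beta = 7^(-0.17) = 0.718345
SL = 0.36 * 2.717186 * 0.718345 = 0.7027 m/s


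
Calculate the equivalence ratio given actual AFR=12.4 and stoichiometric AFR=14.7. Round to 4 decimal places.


phi = AFR_stoich / AFR_actual
phi = 14.7 / 12.4 = 1.1855


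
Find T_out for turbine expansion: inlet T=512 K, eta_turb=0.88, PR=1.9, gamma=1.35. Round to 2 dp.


T_out = T_in * (1 - eta * (1 - PR^(-(gamma-1)/gamma)))
Exponent = -(1.35-1)/1.35 = -0.25925926
PR^exp = 1.9^(-0.25925926) = 0.84670193
Factor = 1 - 0.88*(1 - 0.84670193) = 0.86509770
T_out = 512 * 0.86509770 = 442.93 K


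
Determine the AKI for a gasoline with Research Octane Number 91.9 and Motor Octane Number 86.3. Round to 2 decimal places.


AKI = (RON + MON) / 2
AKI = (91.9 + 86.3) / 2
AKI = 178.2 / 2 = 89.10


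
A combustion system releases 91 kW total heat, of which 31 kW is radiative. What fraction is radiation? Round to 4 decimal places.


f_rad = Q_rad / Q_total
f_rad = 31 / 91 = 0.3407


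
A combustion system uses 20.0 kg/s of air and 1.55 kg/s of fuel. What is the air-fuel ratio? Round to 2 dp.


AFR = m_air / m_fuel
AFR = 20.0 / 1.55 = 12.90


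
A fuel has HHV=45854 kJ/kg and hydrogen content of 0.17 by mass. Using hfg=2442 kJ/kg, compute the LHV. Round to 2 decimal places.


LHV = HHV - hfg * 9 * H
Water correction = 2442 * 9 * 0.17 = 3736.260 kJ/kg
LHV = 45854 - 3736.260 = 42117.74 kJ/kg


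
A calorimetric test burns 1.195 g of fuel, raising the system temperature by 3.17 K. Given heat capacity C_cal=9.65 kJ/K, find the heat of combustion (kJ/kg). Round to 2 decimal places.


Hc = C_cal * delta_T / m_fuel
Q_released = 9.65 * 3.17 = 30.5905 kJ
m_fuel = 1.195 g = 1.195/1000 kg = 0.001195 kg
Hc = 30.5905 / 0.001195 = 25598.74 kJ/kg


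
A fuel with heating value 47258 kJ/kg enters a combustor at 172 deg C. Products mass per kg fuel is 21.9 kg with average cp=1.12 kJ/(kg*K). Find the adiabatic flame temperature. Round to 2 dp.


T_ad = T_in + Hc / (m_p * cp)
Denominator = 21.9 * 1.12 = 24.5280
Temperature rise = 47258 / 24.5280 = 1926.70 K
T_ad = 172 + 1926.70 = 2098.70 deg C


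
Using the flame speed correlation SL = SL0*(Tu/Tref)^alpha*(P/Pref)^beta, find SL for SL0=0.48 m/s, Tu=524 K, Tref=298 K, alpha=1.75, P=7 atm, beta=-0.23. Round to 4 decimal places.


SL = SL0 * (Tu/Tref)^alpha * (P/Pref)^beta
T ratio = 524/298 = 1.75838926
(T ratio)^alpha = 1.75838926^1.75 = 2.685043
(P/Pref)^beta = 7^(-0.23) = 0.639186
SL = 0.48 * 2.685043 * 0.639186 = 0.8238 m/s


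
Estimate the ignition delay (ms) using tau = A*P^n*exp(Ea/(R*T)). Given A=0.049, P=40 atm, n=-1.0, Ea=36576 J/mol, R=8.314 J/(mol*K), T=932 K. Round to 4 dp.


tau = A * P^n * exp(Ea/(R*T))
P^n = 40^(-1.0) = 0.02500000
Ea/(R*T) = 36576/(8.314*932) = 4.720307
exp(Ea/(R*T)) = 112.202731
tau = 0.049 * 0.02500000 * 112.202731 = 0.1374 ms


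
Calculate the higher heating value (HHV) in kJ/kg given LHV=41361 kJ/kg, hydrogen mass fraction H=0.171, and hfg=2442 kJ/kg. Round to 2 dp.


HHV = LHV + hfg * 9 * H
Water addition = 2442 * 9 * 0.171 = 3758.238 kJ/kg
HHV = 41361 + 3758.238 = 45119.24 kJ/kg


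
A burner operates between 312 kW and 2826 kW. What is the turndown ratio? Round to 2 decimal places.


TDR = Q_max / Q_min
TDR = 2826 / 312 = 9.06


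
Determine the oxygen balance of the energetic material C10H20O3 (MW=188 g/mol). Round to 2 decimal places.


OB = -1600 * (2C + H/2 - O) / MW
Inner = 2*10 + 20/2 - 3 = 27.00
OB = -1600 * 27.00 / 188 = -229.79%


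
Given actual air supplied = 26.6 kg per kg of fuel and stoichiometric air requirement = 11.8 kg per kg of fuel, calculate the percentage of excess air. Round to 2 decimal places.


Excess air = actual - stoichiometric = 26.6 - 11.8 = 14.80 kg/kg fuel
Excess air % = (excess / stoich) * 100 = (14.80 / 11.8) * 100 = 125.42%


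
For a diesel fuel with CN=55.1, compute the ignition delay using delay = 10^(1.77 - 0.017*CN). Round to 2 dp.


delay = 10^(1.77 - 0.017*CN)
Exponent = 1.77 - 0.017*55.1 = 0.8333
delay = 10^0.8333 = 6.81 ms


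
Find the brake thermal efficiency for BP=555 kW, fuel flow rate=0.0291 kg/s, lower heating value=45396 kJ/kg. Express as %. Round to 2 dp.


eta_BTE = (BP / (mf * LHV)) * 100
Denominator = 0.0291 * 45396 = 1321.0236 kW
eta_BTE = (555 / 1321.0236) * 100 = 42.01%


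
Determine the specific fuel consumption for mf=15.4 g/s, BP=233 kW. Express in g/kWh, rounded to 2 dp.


SFC = (mf / BP) * 3600
Rate = 15.4 / 233 = 0.066094 g/(s*kW)
SFC = 0.066094 * 3600 = 237.94 g/kWh


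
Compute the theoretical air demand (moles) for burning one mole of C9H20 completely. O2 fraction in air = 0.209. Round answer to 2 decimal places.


Balanced combustion: C9H20 + 14 O2 -> 9 CO2 + 10 H2O
O2 needed = C + H/4 = 9 + 20/4 = 14.00 moles
Air moles = O2 / 0.209 = 14.00 / 0.209 = 66.99 moles air


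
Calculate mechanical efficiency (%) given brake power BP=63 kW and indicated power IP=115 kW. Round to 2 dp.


eta_mech = (BP / IP) * 100
Ratio = 63 / 115 = 0.5478
eta_mech = 0.5478 * 100 = 54.78%


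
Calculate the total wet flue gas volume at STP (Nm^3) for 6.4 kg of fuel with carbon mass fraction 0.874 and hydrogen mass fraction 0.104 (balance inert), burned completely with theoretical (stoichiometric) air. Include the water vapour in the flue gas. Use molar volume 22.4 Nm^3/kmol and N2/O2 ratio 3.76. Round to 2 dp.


Per kg fuel: CO2 = (C/12 kmol)*22.4 = (0.874/12)*22.4 = 1.63147 Nm^3
Per kg fuel: H2O = (H/2 kmol)*22.4 = (0.104/2)*22.4 = 1.16480 Nm^3
O2 needed per kg fuel = C/12 + H/4 = 0.874/12 + 0.104/4 = 0.09883333 kmol
Per kg fuel: N2 = O2*3.76*22.4 = 0.09883333*3.76*22.4 = 8.32414 Nm^3
Total per kg = 1.63147 + 1.16480 + 8.32414 = 11.12041 Nm^3
Total = 11.12041 * 6.4 = 71.17 Nm^3


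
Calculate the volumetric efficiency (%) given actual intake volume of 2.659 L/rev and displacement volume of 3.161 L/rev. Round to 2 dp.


eta_v = (V_actual / V_disp) * 100
Ratio = 2.659 / 3.161 = 0.8412
eta_v = 0.8412 * 100 = 84.12%


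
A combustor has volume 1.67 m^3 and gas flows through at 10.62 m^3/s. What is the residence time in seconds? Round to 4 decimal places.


tau = V / Q_flow
tau = 1.67 / 10.62 = 0.1573 s


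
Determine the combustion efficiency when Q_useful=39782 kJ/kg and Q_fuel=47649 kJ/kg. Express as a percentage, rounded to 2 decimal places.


Efficiency = (Q_useful / Q_fuel) * 100
Efficiency = (39782 / 47649) * 100
Efficiency = 0.8349 * 100 = 83.49%


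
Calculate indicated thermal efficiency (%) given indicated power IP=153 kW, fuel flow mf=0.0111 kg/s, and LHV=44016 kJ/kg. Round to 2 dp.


eta_ith = (IP / (mf * LHV)) * 100
Denominator = 0.0111 * 44016 = 488.5776 kW
eta_ith = (153 / 488.5776) * 100 = 31.32%


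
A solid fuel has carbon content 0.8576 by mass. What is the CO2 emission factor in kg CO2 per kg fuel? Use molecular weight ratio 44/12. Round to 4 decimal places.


EF = C_frac * (M_CO2 / M_C)
EF = 0.8576 * (44/12)
EF = 0.8576 * 3.666667 = 3.1445 kg_CO2/kg_fuel


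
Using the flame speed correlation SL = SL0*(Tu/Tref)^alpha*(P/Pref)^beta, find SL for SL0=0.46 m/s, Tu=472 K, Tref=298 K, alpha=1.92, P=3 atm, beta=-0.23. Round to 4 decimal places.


SL = SL0 * (Tu/Tref)^alpha * (P/Pref)^beta
T ratio = 472/298 = 1.58389262
(T ratio)^alpha = 1.58389262^1.92 = 2.418095
(P/Pref)^beta = 3^(-0.23) = 0.776716
SL = 0.46 * 2.418095 * 0.776716 = 0.8640 m/s


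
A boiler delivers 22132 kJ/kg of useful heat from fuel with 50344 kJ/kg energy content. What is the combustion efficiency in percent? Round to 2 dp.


Efficiency = (Q_useful / Q_fuel) * 100
Efficiency = (22132 / 50344) * 100
Efficiency = 0.4396 * 100 = 43.96%


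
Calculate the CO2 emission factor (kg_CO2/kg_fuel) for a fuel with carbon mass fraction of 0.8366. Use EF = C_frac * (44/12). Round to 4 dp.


EF = C_frac * (M_CO2 / M_C)
EF = 0.8366 * (44/12)
EF = 0.8366 * 3.666667 = 3.0675 kg_CO2/kg_fuel


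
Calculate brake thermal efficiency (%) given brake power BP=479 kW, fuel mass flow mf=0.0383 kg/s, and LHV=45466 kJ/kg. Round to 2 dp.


eta_BTE = (BP / (mf * LHV)) * 100
Denominator = 0.0383 * 45466 = 1741.3478 kW
eta_BTE = (479 / 1741.3478) * 100 = 27.51%


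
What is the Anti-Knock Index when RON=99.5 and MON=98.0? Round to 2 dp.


AKI = (RON + MON) / 2
AKI = (99.5 + 98.0) / 2
AKI = 197.5 / 2 = 98.75


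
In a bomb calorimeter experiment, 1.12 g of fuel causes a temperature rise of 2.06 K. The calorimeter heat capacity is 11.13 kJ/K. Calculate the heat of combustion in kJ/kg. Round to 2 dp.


Hc = C_cal * delta_T / m_fuel
Q_released = 11.13 * 2.06 = 22.9278 kJ
m_fuel = 1.12 g = 1.12/1000 kg = 0.001120 kg
Hc = 22.9278 / 0.001120 = 20471.25 kJ/kg


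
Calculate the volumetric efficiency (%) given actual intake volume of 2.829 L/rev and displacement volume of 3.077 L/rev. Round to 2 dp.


eta_v = (V_actual / V_disp) * 100
Ratio = 2.829 / 3.077 = 0.9194
eta_v = 0.9194 * 100 = 91.94%


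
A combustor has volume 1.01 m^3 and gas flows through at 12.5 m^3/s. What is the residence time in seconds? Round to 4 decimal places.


tau = V / Q_flow
tau = 1.01 / 12.5 = 0.0808 s


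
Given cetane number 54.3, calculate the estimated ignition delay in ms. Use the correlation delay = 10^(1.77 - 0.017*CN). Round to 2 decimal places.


delay = 10^(1.77 - 0.017*CN)
Exponent = 1.77 - 0.017*54.3 = 0.8469
delay = 10^0.8469 = 7.03 ms


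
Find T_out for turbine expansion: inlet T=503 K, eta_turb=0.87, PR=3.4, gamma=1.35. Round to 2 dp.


T_out = T_in * (1 - eta * (1 - PR^(-(gamma-1)/gamma)))
Exponent = -(1.35-1)/1.35 = -0.25925926
PR^exp = 3.4^(-0.25925926) = 0.72813041
Factor = 1 - 0.87*(1 - 0.72813041) = 0.76347346
T_out = 503 * 0.76347346 = 384.03 K


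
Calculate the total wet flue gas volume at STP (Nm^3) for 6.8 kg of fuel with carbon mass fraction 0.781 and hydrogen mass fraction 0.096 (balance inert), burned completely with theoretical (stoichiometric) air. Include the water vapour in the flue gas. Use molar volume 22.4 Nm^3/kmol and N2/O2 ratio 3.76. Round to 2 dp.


Per kg fuel: CO2 = (C/12 kmol)*22.4 = (0.781/12)*22.4 = 1.45787 Nm^3
Per kg fuel: H2O = (H/2 kmol)*22.4 = (0.096/2)*22.4 = 1.07520 Nm^3
O2 needed per kg fuel = C/12 + H/4 = 0.781/12 + 0.096/4 = 0.08908333 kmol
Per kg fuel: N2 = O2*3.76*22.4 = 0.08908333*3.76*22.4 = 7.50295 Nm^3
Total per kg = 1.45787 + 1.07520 + 7.50295 = 10.03602 Nm^3
Total = 10.03602 * 6.8 = 68.24 Nm^3


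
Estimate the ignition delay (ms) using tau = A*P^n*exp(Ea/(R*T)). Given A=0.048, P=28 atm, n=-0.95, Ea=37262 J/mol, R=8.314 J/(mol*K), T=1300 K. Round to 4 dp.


tau = A * P^n * exp(Ea/(R*T))
P^n = 28^(-0.95) = 0.04218906
Ea/(R*T) = 37262/(8.314*1300) = 3.447568
exp(Ea/(R*T)) = 31.423863
tau = 0.048 * 0.04218906 * 31.423863 = 0.0636 ms


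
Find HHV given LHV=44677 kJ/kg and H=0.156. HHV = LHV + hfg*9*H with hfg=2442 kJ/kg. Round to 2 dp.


HHV = LHV + hfg * 9 * H
Water addition = 2442 * 9 * 0.156 = 3428.568 kJ/kg
HHV = 44677 + 3428.568 = 48105.57 kJ/kg


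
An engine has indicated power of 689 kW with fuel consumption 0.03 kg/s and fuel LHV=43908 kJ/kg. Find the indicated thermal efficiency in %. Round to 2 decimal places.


eta_ith = (IP / (mf * LHV)) * 100
Denominator = 0.03 * 43908 = 1317.2400 kW
eta_ith = (689 / 1317.2400) * 100 = 52.31%


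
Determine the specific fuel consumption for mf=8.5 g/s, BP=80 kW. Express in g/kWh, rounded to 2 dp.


SFC = (mf / BP) * 3600
Rate = 8.5 / 80 = 0.106250 g/(s*kW)
SFC = 0.106250 * 3600 = 382.50 g/kWh


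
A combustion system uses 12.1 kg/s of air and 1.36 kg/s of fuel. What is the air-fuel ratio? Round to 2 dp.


AFR = m_air / m_fuel
AFR = 12.1 / 1.36 = 8.90


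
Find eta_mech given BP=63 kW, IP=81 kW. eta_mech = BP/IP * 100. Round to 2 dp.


eta_mech = (BP / IP) * 100
Ratio = 63 / 81 = 0.7778
eta_mech = 0.7778 * 100 = 77.78%


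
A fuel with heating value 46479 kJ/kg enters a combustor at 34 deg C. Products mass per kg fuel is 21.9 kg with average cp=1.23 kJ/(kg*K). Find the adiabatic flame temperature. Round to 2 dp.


T_ad = T_in + Hc / (m_p * cp)
Denominator = 21.9 * 1.23 = 26.9370
Temperature rise = 46479 / 26.9370 = 1725.47 K
T_ad = 34 + 1725.47 = 1759.47 deg C


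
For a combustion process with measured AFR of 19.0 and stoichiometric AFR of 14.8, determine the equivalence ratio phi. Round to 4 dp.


phi = AFR_stoich / AFR_actual
phi = 14.8 / 19.0 = 0.7789


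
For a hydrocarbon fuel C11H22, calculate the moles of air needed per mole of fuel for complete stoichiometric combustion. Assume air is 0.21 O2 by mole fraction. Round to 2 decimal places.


Balanced combustion: C11H22 + 16.5 O2 -> 11 CO2 + 11 H2O
O2 needed = C + H/4 = 11 + 22/4 = 16.50 moles
Air moles = O2 / 0.21 = 16.50 / 0.21 = 78.57 moles air


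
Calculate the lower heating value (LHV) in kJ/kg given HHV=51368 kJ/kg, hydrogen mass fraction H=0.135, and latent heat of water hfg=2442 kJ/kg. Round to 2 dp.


LHV = HHV - hfg * 9 * H
Water correction = 2442 * 9 * 0.135 = 2967.030 kJ/kg
LHV = 51368 - 2967.030 = 48400.97 kJ/kg


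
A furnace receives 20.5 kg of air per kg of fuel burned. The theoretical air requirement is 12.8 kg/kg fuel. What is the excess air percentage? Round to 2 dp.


Excess air = actual - stoichiometric = 20.5 - 12.8 = 7.70 kg/kg fuel
Excess air % = (excess / stoich) * 100 = (7.70 / 12.8) * 100 = 60.16%


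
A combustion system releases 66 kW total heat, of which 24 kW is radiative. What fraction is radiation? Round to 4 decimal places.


f_rad = Q_rad / Q_total
f_rad = 24 / 66 = 0.3636


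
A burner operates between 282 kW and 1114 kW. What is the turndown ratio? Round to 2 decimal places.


TDR = Q_max / Q_min
TDR = 1114 / 282 = 3.95


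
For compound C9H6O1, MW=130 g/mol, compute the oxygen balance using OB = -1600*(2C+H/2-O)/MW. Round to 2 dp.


OB = -1600 * (2C + H/2 - O) / MW
Inner = 2*9 + 6/2 - 1 = 20.00
OB = -1600 * 20.00 / 130 = -246.15%


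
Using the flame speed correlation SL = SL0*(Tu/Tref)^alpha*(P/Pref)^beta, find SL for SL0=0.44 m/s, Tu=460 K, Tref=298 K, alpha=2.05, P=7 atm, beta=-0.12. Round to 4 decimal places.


SL = SL0 * (Tu/Tref)^alpha * (P/Pref)^beta
T ratio = 460/298 = 1.54362416
(T ratio)^alpha = 1.54362416^2.05 = 2.435063
(P/Pref)^beta = 7^(-0.12) = 0.791750
SL = 0.44 * 2.435063 * 0.791750 = 0.8483 m/s


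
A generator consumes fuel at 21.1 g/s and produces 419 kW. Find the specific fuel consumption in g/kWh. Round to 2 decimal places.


SFC = (mf / BP) * 3600
Rate = 21.1 / 419 = 0.050358 g/(s*kW)
SFC = 0.050358 * 3600 = 181.29 g/kWh


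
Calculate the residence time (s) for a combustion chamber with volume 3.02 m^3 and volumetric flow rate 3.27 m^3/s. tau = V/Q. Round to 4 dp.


tau = V / Q_flow
tau = 3.02 / 3.27 = 0.9235 s


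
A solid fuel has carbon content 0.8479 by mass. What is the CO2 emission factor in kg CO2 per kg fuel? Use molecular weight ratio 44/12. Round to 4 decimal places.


EF = C_frac * (M_CO2 / M_C)
EF = 0.8479 * (44/12)
EF = 0.8479 * 3.666667 = 3.1090 kg_CO2/kg_fuel


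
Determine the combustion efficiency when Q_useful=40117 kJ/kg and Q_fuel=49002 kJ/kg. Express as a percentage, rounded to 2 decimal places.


Efficiency = (Q_useful / Q_fuel) * 100
Efficiency = (40117 / 49002) * 100
Efficiency = 0.8187 * 100 = 81.87%


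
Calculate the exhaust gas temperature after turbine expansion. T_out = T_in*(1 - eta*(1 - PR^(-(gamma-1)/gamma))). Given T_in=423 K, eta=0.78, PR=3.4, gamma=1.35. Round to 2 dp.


T_out = T_in * (1 - eta * (1 - PR^(-(gamma-1)/gamma)))
Exponent = -(1.35-1)/1.35 = -0.25925926
PR^exp = 3.4^(-0.25925926) = 0.72813041
Factor = 1 - 0.78*(1 - 0.72813041) = 0.78794172
T_out = 423 * 0.78794172 = 333.30 K


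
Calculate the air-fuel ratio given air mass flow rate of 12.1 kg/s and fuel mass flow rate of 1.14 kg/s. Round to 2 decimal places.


AFR = m_air / m_fuel
AFR = 12.1 / 1.14 = 10.61


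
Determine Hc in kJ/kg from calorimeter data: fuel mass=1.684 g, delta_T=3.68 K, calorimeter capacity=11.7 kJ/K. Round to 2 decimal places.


Hc = C_cal * delta_T / m_fuel
Q_released = 11.7 * 3.68 = 43.0560 kJ
m_fuel = 1.684 g = 1.684/1000 kg = 0.001684 kg
Hc = 43.0560 / 0.001684 = 25567.70 kJ/kg


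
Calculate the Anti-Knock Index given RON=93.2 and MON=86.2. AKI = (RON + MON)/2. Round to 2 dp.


AKI = (RON + MON) / 2
AKI = (93.2 + 86.2) / 2
AKI = 179.4 / 2 = 89.70


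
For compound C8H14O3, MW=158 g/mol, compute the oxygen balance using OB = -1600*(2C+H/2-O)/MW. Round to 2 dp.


OB = -1600 * (2C + H/2 - O) / MW
Inner = 2*8 + 14/2 - 3 = 20.00
OB = -1600 * 20.00 / 158 = -202.53%


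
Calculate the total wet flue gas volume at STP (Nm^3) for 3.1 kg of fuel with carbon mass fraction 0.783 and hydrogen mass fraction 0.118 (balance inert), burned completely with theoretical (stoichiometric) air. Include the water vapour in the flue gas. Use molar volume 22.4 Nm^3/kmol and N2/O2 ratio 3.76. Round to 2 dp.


Per kg fuel: CO2 = (C/12 kmol)*22.4 = (0.783/12)*22.4 = 1.46160 Nm^3
Per kg fuel: H2O = (H/2 kmol)*22.4 = (0.118/2)*22.4 = 1.32160 Nm^3
O2 needed per kg fuel = C/12 + H/4 = 0.783/12 + 0.118/4 = 0.09475000 kmol
Per kg fuel: N2 = O2*3.76*22.4 = 0.09475000*3.76*22.4 = 7.98022 Nm^3
Total per kg = 1.46160 + 1.32160 + 7.98022 = 10.76342 Nm^3
Total = 10.76342 * 3.1 = 33.37 Nm^3


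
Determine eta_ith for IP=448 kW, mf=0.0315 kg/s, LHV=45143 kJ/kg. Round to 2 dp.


eta_ith = (IP / (mf * LHV)) * 100
Denominator = 0.0315 * 45143 = 1422.0045 kW
eta_ith = (448 / 1422.0045) * 100 = 31.50%


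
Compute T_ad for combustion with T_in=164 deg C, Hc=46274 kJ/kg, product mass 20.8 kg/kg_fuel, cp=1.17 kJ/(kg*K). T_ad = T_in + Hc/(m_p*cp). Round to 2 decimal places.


T_ad = T_in + Hc / (m_p * cp)
Denominator = 20.8 * 1.17 = 24.3360
Temperature rise = 46274 / 24.3360 = 1901.46 K
T_ad = 164 + 1901.46 = 2065.46 deg C


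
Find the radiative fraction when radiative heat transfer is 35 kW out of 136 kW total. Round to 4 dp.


f_rad = Q_rad / Q_total
f_rad = 35 / 136 = 0.2574


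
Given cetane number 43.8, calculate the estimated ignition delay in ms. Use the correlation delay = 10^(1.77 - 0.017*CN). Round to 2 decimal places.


delay = 10^(1.77 - 0.017*CN)
Exponent = 1.77 - 0.017*43.8 = 1.0254
delay = 10^1.0254 = 10.60 ms
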